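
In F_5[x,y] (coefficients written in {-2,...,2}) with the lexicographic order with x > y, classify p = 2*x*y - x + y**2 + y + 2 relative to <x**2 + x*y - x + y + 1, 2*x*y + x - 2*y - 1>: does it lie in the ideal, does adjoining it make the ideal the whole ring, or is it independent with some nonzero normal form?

First compute the reduced Gröbner basis of I by Buchberger's algorithm.
f_1 = x**2 + x*y - x + y + 1, LT = x**2.
f_2 = 2*x*y + x - 2*y - 1, LT = x*y.

S(f_1,f_2): lcm = x**2*y. S = 2*x**2 + x*y**2 - 2*x + y**2 + y.
  leading term x**2: subtract (2)·f_1 from 2*x**2 + x*y**2 - 2*x + y**2 + y → x*y**2 - 2*x*y + y**2 - y - 2
  leading term x*y**2: subtract (-2*y)·f_2 from x*y**2 - 2*x*y + y**2 - y - 2 → 2*y**2 + 2*y - 2
  leading term y**2: no divisor's leading term divides it; move 2*y**2 to the remainder.
  leading term y: no divisor's leading term divides it; move 2*y to the remainder.
  leading term 1: no divisor's leading term divides it; move -2 to the remainder.
  remainder 2*y**2 + 2*y - 2 ≠ 0; add h_3 = 2*y**2 + 2*y - 2 to the basis.

The other S-polynomials (S(f_1,h_3), S(f_2,h_3)) all reduce to 0 modulo the current basis, so we have a Gröbner basis.
Inter-reduce: drop elements whose leading term is divisible by another's, tail-reduce, and make monic.
Reduced Gröbner basis: {x**2 + x + 2*y - 1, x*y - 2*x - y + 2, y**2 + y - 1}.
Label its elements g_1 = x**2 + x + 2*y - 1, g_2 = x*y - 2*x - y + 2, g_3 = y**2 + y - 1.

Reduce p = 2*x*y - x + y**2 + y + 2 modulo G:
  leading term x*y: subtract (2)·g_2 from 2*x*y - x + y**2 + y + 2 → -2*x + y**2 - 2*y - 2
  leading term x: no divisor's leading term divides it; move -2*x to the remainder.
  leading term y**2: subtract (1)·g_3 from y**2 - 2*y - 2 → 2*y - 1
  leading term y: no divisor's leading term divides it; move 2*y to the remainder.
  leading term 1: no divisor's leading term divides it; move -1 to the remainder.
  normal form = -2*x + 2*y - 1.
The normal form is nonzero, so p ∉ I. Since p minus its normal form lies in I, I + (p) = I + (r) where r = -2*x + 2*y - 1; decide whether this ideal is the whole ring.
Run Buchberger on G together with r (pairs among the g_i already reduce to 0 since G is a Gröbner basis):
g_1 = x**2 + x + 2*y - 1, LT = x**2.
g_2 = x*y - 2*x - y + 2, LT = x*y.
g_3 = y**2 + y - 1, LT = y**2.
r = -2*x + 2*y - 1, LT = x.

S(g_1,r): lcm = x**2. S = x*y - 2*x + 2*y - 1.
  leading term x*y: subtract (1)·g_2 from x*y - 2*x + 2*y - 1 → -2*y + 2
  leading term y: no divisor's leading term divides it; move -2*y to the remainder.
  leading term 1: no divisor's leading term divides it; move 2 to the remainder.
  remainder -2*y + 2 ≠ 0; add m_5 = -2*y + 2 to the basis.

S(g_2,r): lcm = x*y. S = -2*x + y**2 + y + 2.
  leading term x: subtract (1)·r from -2*x + y**2 + y + 2 → y**2 - y - 2
  leading term y**2: subtract (1)·g_3 from y**2 - y - 2 → -2*y - 1
  leading term y: subtract (1)·m_5 from -2*y - 1 → 2
  leading term 1: no divisor's leading term divides it; move 2 to the remainder.
  remainder 2 ≠ 0; add m_6 = 2 to the basis.

The other S-polynomials (S(g_1,g_2), S(g_1,g_3), S(g_2,g_3), S(g_3,r), S(g_1,m_5), S(g_2,m_5), S(g_3,m_5), S(r,m_5), S(g_1,m_6), S(g_2,m_6), S(g_3,m_6), S(r,m_6), S(m_5,m_6)) all reduce to 0 modulo the current basis, so we have a Gröbner basis.
Inter-reduce: drop elements whose leading term is divisible by another's, tail-reduce, and make monic.
Reduced Gröbner basis: {1}.
The reduced Gröbner basis of I + (p) is {1}: the ideal is the whole ring, so the enlarged system has no common solution — adjoining p is inconsistent.

Adjoining 2*x*y - x + y**2 + y + 2 makes the ideal the whole ring: the system is inconsistent.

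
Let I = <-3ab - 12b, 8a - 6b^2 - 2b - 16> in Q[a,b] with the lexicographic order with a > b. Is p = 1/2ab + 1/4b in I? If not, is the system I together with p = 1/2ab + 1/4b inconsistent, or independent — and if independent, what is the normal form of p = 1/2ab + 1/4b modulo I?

First compute the reduced Gröbner basis of I by Buchberger's algorithm.
f_1 = -3ab - 12b, LT = ab.
f_2 = 8a - 6b^2 - 2b - 16, LT = a.

S(f_1,f_2): lcm = ab. S = 3/4b^3 + 1/4b^2 + 6b.
  leading term b^3: no divisor's leading term divides it; move 3/4b^3 to the remainder.
  leading term b^2: no divisor's leading term divides it; move 1/4b^2 to the remainder.
  leading term b: no divisor's leading term divides it; move 6b to the remainder.
  remainder 3/4b^3 + 1/4b^2 + 6b ≠ 0; add h_3 = 3/4b^3 + 1/4b^2 + 6b to the basis.

S(f_1,h_3): lcm = ab^3. S = -1/3ab^2 - 8ab + 4b^3.
  leading term ab^2: subtract (1/9b)·f_1 from -1/3ab^2 - 8ab + 4b^3 → -8ab + 4b^3 + 4/3b^2
  leading term ab: subtract (8/3)·f_1 from -8ab + 4b^3 + 4/3b^2 → 4b^3 + 4/3b^2 + 32b
  leading term b^3: subtract (16/3)·h_3 from 4b^3 + 4/3b^2 + 32b → 0
  remainder 0.

S(f_2,h_3): leading monomials are coprime, so the S-polynomial reduces to 0 (Buchberger's first criterion).
Every S-polynomial of the final basis reduces to 0, so we have a Gröbner basis.
Inter-reduce: drop elements whose leading term is divisible by another's, tail-reduce, and make monic.
Reduced Gröbner basis: {a - 3/4b^2 - 1/4b - 2, b^3 + 1/3b^2 + 8b}.
Label its elements g_1 = a - 3/4b^2 - 1/4b - 2, g_2 = b^3 + 1/3b^2 + 8b.

Reduce p = 1/2ab + 1/4b modulo G:
  leading term ab: subtract (1/2b)·g_1 from 1/2ab + 1/4b → 3/8b^3 + 1/8b^2 + 5/4b
  leading term b^3: subtract (3/8)·g_2 from 3/8b^3 + 1/8b^2 + 5/4b → -7/4b
  leading term b: no divisor's leading term divides it; move -7/4b to the remainder.
  normal form = -7/4b.
The normal form is nonzero, so p ∉ I. Since p minus its normal form lies in I, I + (p) = I + (r) where r = -7/4b; decide whether this ideal is the whole ring.
Run Buchberger on G together with r (pairs among the g_i already reduce to 0 since G is a Gröbner basis):
g_1 = a - 3/4b^2 - 1/4b - 2, LT = a.
g_2 = b^3 + 1/3b^2 + 8b, LT = b^3.
r = -7/4b, LT = b.

S(g_1,g_2): leading monomials are coprime, so the S-polynomial reduces to 0 (Buchberger's first criterion).
S(g_1,r): leading monomials are coprime, so the S-polynomial reduces to 0 (Buchberger's first criterion).
S(g_2,r): lcm = b^3. S = 1/3b^2 + 8b.
  leading term b^2: subtract (-4/21b)·r from 1/3b^2 + 8b → 8b
  leading term b: subtract (-32/7)·r from 8b → 0
  remainder 0.

Every S-polynomial of the final basis reduces to 0, so we have a Gröbner basis.
Inter-reduce: drop elements whose leading term is divisible by another's, tail-reduce, and make monic.
Reduced Gröbner basis: {a - 2, b}.
The reduced Gröbner basis of I + (p) is {a - 2, b} ≠ {1}, a proper ideal, so the enlarged system stays consistent: p is independent of I, with normal form -7/4b.

1/2ab + 1/4b is independent of I; its normal form modulo I is -7/4b.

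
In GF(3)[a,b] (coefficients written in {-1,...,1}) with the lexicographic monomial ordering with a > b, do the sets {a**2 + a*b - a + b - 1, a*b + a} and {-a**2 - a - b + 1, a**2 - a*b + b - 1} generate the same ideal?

Two ideals are equal iff their reduced Gröbner bases coincide (the reduced basis is unique for a fixed ordering).
Buchberger on the first generating set:
f_1 = a**2 + a*b - a + b - 1, LT = a**2.
f_2 = a*b + a, LT = a*b.

S(f_1,f_2): lcm = a**2*b. S = -a**2 + a*b**2 - a*b + b**2 - b.
  leading term a**2: subtract (-1)·f_1 from -a**2 + a*b**2 - a*b + b**2 - b → a*b**2 - a + b**2 - 1
  leading term a*b**2: subtract (b)·f_2 from a*b**2 - a + b**2 - 1 → -a*b - a + b**2 - 1
  leading term a*b: subtract (-1)·f_2 from -a*b - a + b**2 - 1 → b**2 - 1
  leading term b**2: no divisor's leading term divides it; move b**2 to the remainder.
  leading term 1: no divisor's leading term divides it; move -1 to the remainder.
  remainder b**2 - 1 ≠ 0; add g_3 = b**2 - 1 to the basis.

The other S-polynomials (S(f_1,g_3), S(f_2,g_3)) all reduce to 0 modulo the current basis, so we have a Gröbner basis.
Inter-reduce: drop elements whose leading term is divisible by another's, tail-reduce, and make monic.
Reduced Gröbner basis: {a**2 + a + b - 1, a*b + a, b**2 - 1}.

Buchberger on the second generating set:
h_1 = -a**2 - a - b + 1, LT = a**2.
h_2 = a**2 - a*b + b - 1, LT = a**2.

S(h_1,h_2): lcm = a**2. S = a*b + a.
  leading term a*b: no divisor's leading term divides it; move a*b to the remainder.
  leading term a: no divisor's leading term divides it; move a to the remainder.
  remainder a*b + a ≠ 0; add k_3 = a*b + a to the basis.

S(h_1,k_3): lcm = a**2*b. S = -a**2 + a*b + b**2 - b.
  leading term a**2: subtract (1)·h_1 from -a**2 + a*b + b**2 - b → a*b + a + b**2 - 1
  leading term a*b: subtract (1)·k_3 from a*b + a + b**2 - 1 → b**2 - 1
  leading term b**2: no divisor's leading term divides it; move b**2 to the remainder.
  leading term 1: no divisor's leading term divides it; move -1 to the remainder.
  remainder b**2 - 1 ≠ 0; add k_4 = b**2 - 1 to the basis.

The other S-polynomials (S(h_2,k_3), S(h_1,k_4), S(h_2,k_4), S(k_3,k_4)) all reduce to 0 modulo the current basis, so we have a Gröbner basis.
Inter-reduce: drop elements whose leading term is divisible by another's, tail-reduce, and make monic.
Reduced Gröbner basis: {a**2 + a + b - 1, a*b + a, b**2 - 1}.

Same reduced basis, so the two generating sets span the same ideal.

Yes, the ideals are equal.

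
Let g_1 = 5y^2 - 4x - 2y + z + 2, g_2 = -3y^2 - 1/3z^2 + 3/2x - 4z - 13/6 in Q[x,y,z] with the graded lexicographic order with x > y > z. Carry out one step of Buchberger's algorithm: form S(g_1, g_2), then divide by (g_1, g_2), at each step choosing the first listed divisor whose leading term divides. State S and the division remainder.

S(g_1, g_2) = -1/9z^2 - 3/10x - 2/5y - 17/15z - 29/90; remainder on division = -1/9z^2 - 3/10x - 2/5y - 17/15z - 29/90.

lcm(LM(g_1), LM(g_2)) = y^2.
S = (lcm/LT(g_1))·g_1 − (lcm/LT(g_2))·g_2 = -1/9z^2 - 3/10x - 2/5y - 17/15z - 29/90.
Reduce S modulo (g_1, g_2) in that order:
  leading term z^2: no divisor's leading term divides it; move -1/9z^2 to the remainder.
  leading term x: no divisor's leading term divides it; move -3/10x to the remainder.
  leading term y: no divisor's leading term divides it; move -2/5y to the remainder.
  leading term z: no divisor's leading term divides it; move -17/15z to the remainder.
  leading term 1: no divisor's leading term divides it; move -29/90 to the remainder.
The remainder -1/9z^2 - 3/10x - 2/5y - 17/15z - 29/90 is nonzero, so it would be added as the next basis element.
An S-polynomial is built so that the two leading terms cancel; whether anything survives reduction is exactly the Gröbner-basis criterion.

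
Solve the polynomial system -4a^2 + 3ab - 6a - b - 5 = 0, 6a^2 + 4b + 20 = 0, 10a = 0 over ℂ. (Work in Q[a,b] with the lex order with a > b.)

{(0, -5)}

Compute a lex Gröbner basis by Buchberger's algorithm.
f_1 = -4a^2 + 3ab - 6a - b - 5, LT = a^2.
f_2 = 6a^2 + 4b + 20, LT = a^2.
f_3 = 10a, LT = a.

S(f_1,f_2): lcm = a^2. S = -3/4ab + 3/2a - 5/12b - 25/12.
  leading term ab: subtract (-3/40b)·f_3 from -3/4ab + 3/2a - 5/12b - 25/12 → 3/2a - 5/12b - 25/12
  leading term a: subtract (3/20)·f_3 from 3/2a - 5/12b - 25/12 → -5/12b - 25/12
  leading term b: no divisor's leading term divides it; move -5/12b to the remainder.
  leading term 1: no divisor's leading term divides it; move -25/12 to the remainder.
  remainder -5/12b - 25/12 ≠ 0; add h_4 = -5/12b - 25/12 to the basis.

The other S-polynomials (S(f_1,f_3), S(f_2,f_3), S(f_1,h_4), S(f_2,h_4), S(f_3,h_4)) all reduce to 0 modulo the current basis, so we have a Gröbner basis.
Inter-reduce: drop elements whose leading term is divisible by another's, tail-reduce, and make monic.
Reduced Gröbner basis: {a, b + 5}.

Elimination: the polynomial b + 5 lies in the elimination ideal for b, so b ∈ {-5}. For each such b, the remaining basis elements (now univariate) give the rest of the solution.
  b = -5: the earlier basis element becomes a = 0, giving a = 0 — point (0, -5).
Check: every point annihilates each of the original generators.
Zero-dimensionality of the ideal guarantees finitely many solutions over ℂ.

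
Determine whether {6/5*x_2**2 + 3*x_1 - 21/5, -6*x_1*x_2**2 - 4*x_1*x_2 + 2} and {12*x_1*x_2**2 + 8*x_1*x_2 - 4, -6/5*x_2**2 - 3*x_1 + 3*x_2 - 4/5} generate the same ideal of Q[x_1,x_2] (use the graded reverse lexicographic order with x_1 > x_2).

Since reduced Gröbner bases are canonical representatives of ideals under a given ordering, it suffices to compute and compare them.
Buchberger on the first generating set:
f_1 = 6/5*x_2**2 + 3*x_1 - 21/5, LT = x_2**2.
f_2 = -6*x_1*x_2**2 - 4*x_1*x_2 + 2, LT = x_1*x_2**2.

S(f_1,f_2): lcm = x_1*x_2**2. S = 5/2*x_1**2 - 2/3*x_1*x_2 - 7/2*x_1 + 1/3.
  leading term x_1**2: no divisor's leading term divides it; move 5/2*x_1**2 to the remainder.
  leading term x_1*x_2: no divisor's leading term divides it; move -2/3*x_1*x_2 to the remainder.
  leading term x_1: no divisor's leading term divides it; move -7/2*x_1 to the remainder.
  leading term 1: no divisor's leading term divides it; move 1/3 to the remainder.
  remainder 5/2*x_1**2 - 2/3*x_1*x_2 - 7/2*x_1 + 1/3 ≠ 0; add g_3 = 5/2*x_1**2 - 2/3*x_1*x_2 - 7/2*x_1 + 1/3 to the basis.

The other S-polynomials (S(f_1,g_3), S(f_2,g_3)) all reduce to 0 modulo the current basis, so we have a Gröbner basis.
Inter-reduce: drop elements whose leading term is divisible by another's, tail-reduce, and make monic.
Reduced Gröbner basis: {x_1**2 - 4/15*x_1*x_2 - 7/5*x_1 + 2/15, x_2**2 + 5/2*x_1 - 7/2}.

Buchberger on the second generating set:
h_1 = 12*x_1*x_2**2 + 8*x_1*x_2 - 4, LT = x_1*x_2**2.
h_2 = -6/5*x_2**2 - 3*x_1 + 3*x_2 - 4/5, LT = x_2**2.

S(h_1,h_2): lcm = x_1*x_2**2. S = -5/2*x_1**2 + 19/6*x_1*x_2 - 2/3*x_1 - 1/3.
  leading term x_1**2: no divisor's leading term divides it; move -5/2*x_1**2 to the remainder.
  leading term x_1*x_2: no divisor's leading term divides it; move 19/6*x_1*x_2 to the remainder.
  leading term x_1: no divisor's leading term divides it; move -2/3*x_1 to the remainder.
  leading term 1: no divisor's leading term divides it; move -1/3 to the remainder.
  remainder -5/2*x_1**2 + 19/6*x_1*x_2 - 2/3*x_1 - 1/3 ≠ 0; add k_3 = -5/2*x_1**2 + 19/6*x_1*x_2 - 2/3*x_1 - 1/3 to the basis.

The other S-polynomials (S(h_1,k_3), S(h_2,k_3)) all reduce to 0 modulo the current basis, so we have a Gröbner basis.
Inter-reduce: drop elements whose leading term is divisible by another's, tail-reduce, and make monic.
Reduced Gröbner basis: {x_1**2 - 19/15*x_1*x_2 + 4/15*x_1 + 2/15, x_2**2 + 5/2*x_1 - 5/2*x_2 + 2/3}.

Since the reduced bases disagree, the two ideals are not the same.

No, the ideals differ.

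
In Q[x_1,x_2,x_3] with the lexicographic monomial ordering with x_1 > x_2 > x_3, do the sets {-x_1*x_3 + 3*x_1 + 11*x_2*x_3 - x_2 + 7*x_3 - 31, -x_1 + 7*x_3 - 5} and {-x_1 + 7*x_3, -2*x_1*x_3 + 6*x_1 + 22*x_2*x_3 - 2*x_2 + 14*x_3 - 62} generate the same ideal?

No, the ideals differ.

Equality of ideals is decidable: compute both reduced Gröbner bases (unique for the ordering) and check whether they agree.
Buchberger on the first generating set:
f_1 = -x_1*x_3 + 3*x_1 + 11*x_2*x_3 - x_2 + 7*x_3 - 31, LT = x_1*x_3.
f_2 = -x_1 + 7*x_3 - 5, LT = x_1.

S(f_1,f_2): lcm = x_1*x_3. S = -3*x_1 - 11*x_2*x_3 + x_2 + 7*x_3**2 - 12*x_3 + 31.
  leading term x_1: subtract (3)·f_2 from -3*x_1 - 11*x_2*x_3 + x_2 + 7*x_3**2 - 12*x_3 + 31 → -11*x_2*x_3 + x_2 + 7*x_3**2 - 33*x_3 + 46
  leading term x_2*x_3: no divisor's leading term divides it; move -11*x_2*x_3 to the remainder.
  leading term x_2: no divisor's leading term divides it; move x_2 to the remainder.
  leading term x_3**2: no divisor's leading term divides it; move 7*x_3**2 to the remainder.
  leading term x_3: no divisor's leading term divides it; move -33*x_3 to the remainder.
  leading term 1: no divisor's leading term divides it; move 46 to the remainder.
  remainder -11*x_2*x_3 + x_2 + 7*x_3**2 - 33*x_3 + 46 ≠ 0; add g_3 = -11*x_2*x_3 + x_2 + 7*x_3**2 - 33*x_3 + 46 to the basis.

The other S-polynomials (S(f_1,g_3), S(f_2,g_3)) all reduce to 0 modulo the current basis, so we have a Gröbner basis.
Inter-reduce: drop elements whose leading term is divisible by another's, tail-reduce, and make monic.
Reduced Gröbner basis: {x_1 - 7*x_3 + 5, x_2*x_3 - 1/11*x_2 - 7/11*x_3**2 + 3*x_3 - 46/11}.

Buchberger on the second generating set:
h_1 = -x_1 + 7*x_3, LT = x_1.
h_2 = -2*x_1*x_3 + 6*x_1 + 22*x_2*x_3 - 2*x_2 + 14*x_3 - 62, LT = x_1*x_3.

S(h_1,h_2): lcm = x_1*x_3. S = 3*x_1 + 11*x_2*x_3 - x_2 - 7*x_3**2 + 7*x_3 - 31.
  leading term x_1: subtract (-3)·h_1 from 3*x_1 + 11*x_2*x_3 - x_2 - 7*x_3**2 + 7*x_3 - 31 → 11*x_2*x_3 - x_2 - 7*x_3**2 + 28*x_3 - 31
  leading term x_2*x_3: no divisor's leading term divides it; move 11*x_2*x_3 to the remainder.
  leading term x_2: no divisor's leading term divides it; move -x_2 to the remainder.
  leading term x_3**2: no divisor's leading term divides it; move -7*x_3**2 to the remainder.
  leading term x_3: no divisor's leading term divides it; move 28*x_3 to the remainder.
  leading term 1: no divisor's leading term divides it; move -31 to the remainder.
  remainder 11*x_2*x_3 - x_2 - 7*x_3**2 + 28*x_3 - 31 ≠ 0; add k_3 = 11*x_2*x_3 - x_2 - 7*x_3**2 + 28*x_3 - 31 to the basis.

The other S-polynomials (S(h_1,k_3), S(h_2,k_3)) all reduce to 0 modulo the current basis, so we have a Gröbner basis.
Inter-reduce: drop elements whose leading term is divisible by another's, tail-reduce, and make monic.
Reduced Gröbner basis: {x_1 - 7*x_3, x_2*x_3 - 1/11*x_2 - 7/11*x_3**2 + 28/11*x_3 - 31/11}.

The bases are distinct; the ideals are different.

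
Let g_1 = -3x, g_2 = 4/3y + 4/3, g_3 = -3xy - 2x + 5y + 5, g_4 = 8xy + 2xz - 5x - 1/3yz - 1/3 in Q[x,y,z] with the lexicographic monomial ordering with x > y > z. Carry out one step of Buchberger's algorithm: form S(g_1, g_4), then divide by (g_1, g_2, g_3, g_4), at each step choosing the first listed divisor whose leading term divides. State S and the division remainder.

lcm(LM(g_1), LM(g_4)) = xy.
S = (lcm/LT(g_1))·g_1 − (lcm/LT(g_4))·g_4 = -1/4xz + 5/8x + 1/24yz + 1/24.
Reduce S modulo (g_1, g_2, g_3, g_4) in that order:
  leading term xz: subtract (1/12z)·g_1 from -1/4xz + 5/8x + 1/24yz + 1/24 → 5/8x + 1/24yz + 1/24
  leading term x: subtract (-5/24)·g_1 from 5/8x + 1/24yz + 1/24 → 1/24yz + 1/24
  leading term yz: subtract (1/32z)·g_2 from 1/24yz + 1/24 → -1/24z + 1/24
  leading term z: no divisor's leading term divides it; move -1/24z to the remainder.
  leading term 1: no divisor's leading term divides it; move 1/24 to the remainder.
The remainder -1/24z + 1/24 is nonzero, so it would be added as the next basis element.

S(g_1, g_4) = -1/4xz + 5/8x + 1/24yz + 1/24; remainder on division = -1/24z + 1/24.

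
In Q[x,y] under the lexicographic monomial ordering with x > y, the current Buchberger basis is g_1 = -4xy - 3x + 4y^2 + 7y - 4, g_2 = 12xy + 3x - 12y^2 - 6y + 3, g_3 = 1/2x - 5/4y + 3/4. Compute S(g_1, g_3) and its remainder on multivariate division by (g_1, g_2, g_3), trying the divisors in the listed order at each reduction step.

lcm(LM(g_1), LM(g_3)) = xy.
S = (lcm/LT(g_1))·g_1 − (lcm/LT(g_3))·g_3 = 3/4x + 3/2y^2 - 13/4y + 1.
Reduce S modulo (g_1, g_2, g_3) in that order:
  leading term x: subtract (3/2)·g_3 from 3/4x + 3/2y^2 - 13/4y + 1 → 3/2y^2 - 11/8y - 1/8
  leading term y^2: no divisor's leading term divides it; move 3/2y^2 to the remainder.
  leading term y: no divisor's leading term divides it; move -11/8y to the remainder.
  leading term 1: no divisor's leading term divides it; move -1/8 to the remainder.
The remainder 3/2y^2 - 11/8y - 1/8 is nonzero, so it would be added as the next basis element.

S(g_1, g_3) = 3/4x + 3/2y^2 - 13/4y + 1; remainder on division = 3/2y^2 - 11/8y - 1/8.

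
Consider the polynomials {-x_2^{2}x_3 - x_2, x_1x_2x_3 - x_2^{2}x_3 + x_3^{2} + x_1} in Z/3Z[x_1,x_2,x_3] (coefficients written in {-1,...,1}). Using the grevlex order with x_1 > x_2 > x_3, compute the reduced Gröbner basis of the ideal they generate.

G = {x_3^{4} + x_1x_3^{2} + x_1x_2 - x_2^{2}, x_1x_2^{2} - x_3^{3} - x_1x_3 - x_2x_3, x_2^{3} - x_2x_3, x_1x_2x_3 + x_3^{2} + x_1 + x_2, x_2^{2}x_3 + x_2, x_2x_3^{2} + x_2^{2}}

f_1 = -x_2^{2}x_3 - x_2, LT = x_2^{2}x_3.
f_2 = x_1x_2x_3 - x_2^{2}x_3 + x_3^{2} + x_1, LT = x_1x_2x_3.

S(f_1,f_2): lcm = x_1x_2^{2}x_3. S = x_2^{3}x_3 - x_2x_3^{2}.
  leading term x_2^{3}x_3: subtract (-x_2)·f_1 from x_2^{3}x_3 - x_2x_3^{2} → -x_2x_3^{2} - x_2^{2}
  leading term x_2x_3^{2}: no divisor's leading term divides it; move -x_2x_3^{2} to the remainder.
  leading term x_2^{2}: no divisor's leading term divides it; move -x_2^{2} to the remainder.
  remainder -x_2x_3^{2} - x_2^{2} ≠ 0; add g_3 = -x_2x_3^{2} - x_2^{2} to the basis.

S(f_1,g_3): lcm = x_2^{2}x_3^{2}. S = -x_2^{3} + x_2x_3.
  leading term x_2^{3}: no divisor's leading term divides it; move -x_2^{3} to the remainder.
  leading term x_2x_3: no divisor's leading term divides it; move x_2x_3 to the remainder.
  remainder -x_2^{3} + x_2x_3 ≠ 0; add g_4 = -x_2^{3} + x_2x_3 to the basis.

S(f_2,g_3): lcm = x_1x_2x_3^{2}. S = -x_2^{2}x_3^{2} - x_1x_2^{2} + x_3^{3} + x_1x_3.
  leading term x_2^{2}x_3^{2}: subtract (x_3)·f_1 from -x_2^{2}x_3^{2} - x_1x_2^{2} + x_3^{3} + x_1x_3 → -x_1x_2^{2} + x_3^{3} + x_1x_3 + x_2x_3
  leading term x_1x_2^{2}: no divisor's leading term divides it; move -x_1x_2^{2} to the remainder.
  leading term x_3^{3}: no divisor's leading term divides it; move x_3^{3} to the remainder.
  leading term x_1x_3: no divisor's leading term divides it; move x_1x_3 to the remainder.
  leading term x_2x_3: no divisor's leading term divides it; move x_2x_3 to the remainder.
  remainder -x_1x_2^{2} + x_3^{3} + x_1x_3 + x_2x_3 ≠ 0; add g_5 = -x_1x_2^{2} + x_3^{3} + x_1x_3 + x_2x_3 to the basis.

S(f_1,g_5): lcm = x_1x_2^{2}x_3. S = x_3^{4} + x_1x_3^{2} + x_2x_3^{2} + x_1x_2.
  leading term x_3^{4}: no divisor's leading term divides it; move x_3^{4} to the remainder.
  leading term x_1x_3^{2}: no divisor's leading term divides it; move x_1x_3^{2} to the remainder.
  leading term x_2x_3^{2}: subtract (-1)·g_3 from x_2x_3^{2} + x_1x_2 → x_1x_2 - x_2^{2}
  leading term x_1x_2: no divisor's leading term divides it; move x_1x_2 to the remainder.
  leading term x_2^{2}: no divisor's leading term divides it; move -x_2^{2} to the remainder.
  remainder x_3^{4} + x_1x_3^{2} + x_1x_2 - x_2^{2} ≠ 0; add g_6 = x_3^{4} + x_1x_3^{2} + x_1x_2 - x_2^{2} to the basis.

The other S-polynomials (S(f_1,g_4), S(f_2,g_4), S(g_3,g_4), S(f_2,g_5), S(g_3,g_5), S(g_4,g_5), S(f_1,g_6), S(f_2,g_6), S(g_3,g_6), S(g_4,g_6), S(g_5,g_6)) all reduce to 0 modulo the current basis, so we have a Gröbner basis.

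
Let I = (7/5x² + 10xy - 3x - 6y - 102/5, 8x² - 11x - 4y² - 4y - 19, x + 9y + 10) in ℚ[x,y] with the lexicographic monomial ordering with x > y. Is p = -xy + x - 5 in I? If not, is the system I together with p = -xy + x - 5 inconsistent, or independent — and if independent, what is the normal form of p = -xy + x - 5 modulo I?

Adjoining -xy + x - 5 makes the ideal the whole ring: the system is inconsistent.

First compute the reduced Gröbner basis of I by Buchberger's algorithm.
f_1 = 7/5x² + 10xy - 3x - 6y - 102/5, LT = x².
f_2 = 8x² - 11x - 4y² - 4y - 19, LT = x².
f_3 = x + 9y + 10, LT = x.

S(f_1,f_2): lcm = x². S = 50/7xy - 43/56x + ½y² - 53/14y - 683/56.
  leading term xy: subtract (50/7y)·f_3 from 50/7xy - 43/56x + ½y² - 53/14y - 683/56 → -43/56x - 893/14y² - 1053/14y - 683/56
  leading term x: subtract (-43/56)·f_3 from -43/56x - 893/14y² - 1053/14y - 683/56 → -893/14y² - 3825/56y - 253/56
  leading term y²: no divisor's leading term divides it; move -893/14y² to the remainder.
  leading term y: no divisor's leading term divides it; move -3825/56y to the remainder.
  leading term 1: no divisor's leading term divides it; move -253/56 to the remainder.
  remainder -893/14y² - 3825/56y - 253/56 ≠ 0; add h_4 = -893/14y² - 3825/56y - 253/56 to the basis.

S(f_1,f_3): lcm = x². S = -13/7xy - 85/7x - 30/7y - 102/7.
  leading term xy: subtract (-13/7y)·f_3 from -13/7xy - 85/7x - 30/7y - 102/7 → -85/7x + 117/7y² + 100/7y - 102/7
  leading term x: subtract (-85/7)·f_3 from -85/7x + 117/7y² + 100/7y - 102/7 → 117/7y² + 865/7y + 748/7
  leading term y²: subtract (-234/893)·h_4 from 117/7y² + 865/7y + 748/7 → 377465/3572y + 377465/3572
  leading term y: no divisor's leading term divides it; move 377465/3572y to the remainder.
  leading term 1: no divisor's leading term divides it; move 377465/3572 to the remainder.
  remainder 377465/3572y + 377465/3572 ≠ 0; add h_5 = 377465/3572y + 377465/3572 to the basis.

S(f_2,f_3): lcm = x². S = -9xy - 91/8x - ½y² - ½y - 19/8.
  leading term xy: subtract (-9y)·f_3 from -9xy - 91/8x - ½y² - ½y - 19/8 → -91/8x + 161/2y² + 179/2y - 19/8
  leading term x: subtract (-91/8)·f_3 from -91/8x + 161/2y² + 179/2y - 19/8 → 161/2y² + 1535/8y + 891/8
  leading term y²: subtract (-1127/893)·h_4 from 161/2y² + 1535/8y + 891/8 → 377465/3572y + 377465/3572
  leading term y: subtract (1)·h_5 from 377465/3572y + 377465/3572 → 0
  remainder 0.

S(f_1,h_4): leading monomials are coprime, so the S-polynomial reduces to 0 (Buchberger's first criterion).
S(f_2,h_4): leading monomials are coprime, so the S-polynomial reduces to 0 (Buchberger's first criterion).
S(f_3,h_4): leading monomials are coprime, so the S-polynomial reduces to 0 (Buchberger's first criterion).
S(f_1,h_5): leading monomials are coprime, so the S-polynomial reduces to 0 (Buchberger's first criterion).
S(f_2,h_5): leading monomials are coprime, so the S-polynomial reduces to 0 (Buchberger's first criterion).
S(f_3,h_5): leading monomials are coprime, so the S-polynomial reduces to 0 (Buchberger's first criterion).
S(h_4,h_5): lcm = y². S = 253/3572y + 253/3572.
  leading term y: subtract (23/34315)·h_5 from 253/3572y + 253/3572 → 0
  remainder 0.

Every S-polynomial of the final basis reduces to 0, so we have a Gröbner basis.
Inter-reduce: drop elements whose leading term is divisible by another's, tail-reduce, and make monic.
Reduced Gröbner basis: {x + 1, y + 1}.
Label its elements g_1 = x + 1, g_2 = y + 1.

Reduce p = -xy + x - 5 modulo G:
  leading term xy: subtract (-y)·g_1 from -xy + x - 5 → x + y - 5
  leading term x: subtract (1)·g_1 from x + y - 5 → y - 6
  leading term y: subtract (1)·g_2 from y - 6 → -7
  leading term 1: no divisor's leading term divides it; move -7 to the remainder.
  normal form = -7.
The normal form is nonzero, so p ∉ I. Since p minus its normal form lies in I, I + (p) = I + (r) where r = -7; decide whether this ideal is the whole ring.
Here r = -7 is a nonzero constant, hence a unit: 1 ∈ I + (p), the Gröbner basis of I + (p) is {1}, and the enlarged system has no common solution — adjoining p is inconsistent.

The remainder on division by a Gröbner basis is unique — it is the normal form.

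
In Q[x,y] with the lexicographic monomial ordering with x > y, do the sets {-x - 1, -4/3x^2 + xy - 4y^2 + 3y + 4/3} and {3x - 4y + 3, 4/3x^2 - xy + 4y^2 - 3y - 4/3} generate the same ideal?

No, the ideals differ.

Equality of ideals is decidable: compute both reduced Gröbner bases (unique for the ordering) and check whether they agree.
Buchberger on the first generating set:
f_1 = -x - 1, LT = x.
f_2 = -4/3x^2 + xy - 4y^2 + 3y + 4/3, LT = x^2.

S(f_1,f_2): lcm = x^2. S = 3/4xy + x - 3y^2 + 9/4y + 1.
  leading term xy: subtract (-3/4y)·f_1 from 3/4xy + x - 3y^2 + 9/4y + 1 → x - 3y^2 + 3/2y + 1
  leading term x: subtract (-1)·f_1 from x - 3y^2 + 3/2y + 1 → -3y^2 + 3/2y
  leading term y^2: no divisor's leading term divides it; move -3y^2 to the remainder.
  leading term y: no divisor's leading term divides it; move 3/2y to the remainder.
  remainder -3y^2 + 3/2y ≠ 0; add g_3 = -3y^2 + 3/2y to the basis.

The other S-polynomials (S(f_1,g_3), S(f_2,g_3)) all reduce to 0 modulo the current basis, so we have a Gröbner basis.
Inter-reduce: drop elements whose leading term is divisible by another's, tail-reduce, and make monic.
Reduced Gröbner basis: {x + 1, y^2 - 1/2y}.

Buchberger on the second generating set:
h_1 = 3x - 4y + 3, LT = x.
h_2 = 4/3x^2 - xy + 4y^2 - 3y - 4/3, LT = x^2.

S(h_1,h_2): lcm = x^2. S = -7/12xy + x - 3y^2 + 9/4y + 1.
  leading term xy: subtract (-7/36y)·h_1 from -7/12xy + x - 3y^2 + 9/4y + 1 → x - 34/9y^2 + 17/6y + 1
  leading term x: subtract (1/3)·h_1 from x - 34/9y^2 + 17/6y + 1 → -34/9y^2 + 25/6y
  leading term y^2: no divisor's leading term divides it; move -34/9y^2 to the remainder.
  leading term y: no divisor's leading term divides it; move 25/6y to the remainder.
  remainder -34/9y^2 + 25/6y ≠ 0; add k_3 = -34/9y^2 + 25/6y to the basis.

The other S-polynomials (S(h_1,k_3), S(h_2,k_3)) all reduce to 0 modulo the current basis, so we have a Gröbner basis.
Inter-reduce: drop elements whose leading term is divisible by another's, tail-reduce, and make monic.
Reduced Gröbner basis: {x - 4/3y + 1, y^2 - 75/68y}.

These differ, so the ideals are not equal.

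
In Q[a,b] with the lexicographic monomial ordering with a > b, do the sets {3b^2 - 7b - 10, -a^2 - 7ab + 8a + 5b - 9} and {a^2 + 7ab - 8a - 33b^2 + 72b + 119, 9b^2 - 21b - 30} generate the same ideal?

Equality of ideals is decidable: compute both reduced Gröbner bases (unique for the ordering) and check whether they agree.
Buchberger on the first generating set:
f_1 = 3b^2 - 7b - 10, LT = b^2.
f_2 = -a^2 - 7ab + 8a + 5b - 9, LT = a^2.

The S-polynomials (S(f_1,f_2)) all reduce to 0 modulo the current basis, so we have a Gröbner basis.
Inter-reduce: drop elements whose leading term is divisible by another's, tail-reduce, and make monic.
Reduced Gröbner basis: {a^2 + 7ab - 8a - 5b + 9, b^2 - 7/3b - 10/3}.

Buchberger on the second generating set:
h_1 = a^2 + 7ab - 8a - 33b^2 + 72b + 119, LT = a^2.
h_2 = 9b^2 - 21b - 30, LT = b^2.

The S-polynomials (S(h_1,h_2)) all reduce to 0 modulo the current basis, so we have a Gröbner basis.
Inter-reduce: drop elements whose leading term is divisible by another's, tail-reduce, and make monic.
Reduced Gröbner basis: {a^2 + 7ab - 8a - 5b + 9, b^2 - 7/3b - 10/3}.

The two bases agree; hence the ideals are identical.
The choice of monomial ordering does not affect the verdict — as long as both bases are computed under the same ordering, their equality decides ideal equality.

Yes, the ideals are equal.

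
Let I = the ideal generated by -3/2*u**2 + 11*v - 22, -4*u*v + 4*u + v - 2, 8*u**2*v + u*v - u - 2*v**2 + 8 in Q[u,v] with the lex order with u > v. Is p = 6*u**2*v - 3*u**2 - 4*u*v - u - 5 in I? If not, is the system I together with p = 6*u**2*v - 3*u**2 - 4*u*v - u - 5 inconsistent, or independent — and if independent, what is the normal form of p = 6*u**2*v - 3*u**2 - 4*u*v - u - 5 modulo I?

First compute the reduced Gröbner basis of I by Buchberger's algorithm.
f_1 = -3/2*u**2 + 11*v - 22, LT = u**2.
f_2 = -4*u*v + 4*u + v - 2, LT = u*v.
f_3 = 8*u**2*v + u*v - u - 2*v**2 + 8, LT = u**2*v.

S(f_1,f_2): lcm = u**2*v. S = u**2 + 1/4*u*v - 1/2*u - 22/3*v**2 + 44/3*v.
  leading term u**2: subtract (-2/3)·f_1 from u**2 + 1/4*u*v - 1/2*u - 22/3*v**2 + 44/3*v → 1/4*u*v - 1/2*u - 22/3*v**2 + 22*v - 44/3
  leading term u*v: subtract (-1/16)·f_2 from 1/4*u*v - 1/2*u - 22/3*v**2 + 22*v - 44/3 → -1/4*u - 22/3*v**2 + 353/16*v - 355/24
  leading term u: no divisor's leading term divides it; move -1/4*u to the remainder.
  leading term v**2: no divisor's leading term divides it; move -22/3*v**2 to the remainder.
  leading term v: no divisor's leading term divides it; move 353/16*v to the remainder.
  leading term 1: no divisor's leading term divides it; move -355/24 to the remainder.
  remainder -1/4*u - 22/3*v**2 + 353/16*v - 355/24 ≠ 0; add h_4 = -1/4*u - 22/3*v**2 + 353/16*v - 355/24 to the basis.

S(f_1,f_3): lcm = u**2*v. S = -1/8*u*v + 1/8*u - 85/12*v**2 + 44/3*v - 1.
  leading term u*v: subtract (1/32)·f_2 from -1/8*u*v + 1/8*u - 85/12*v**2 + 44/3*v - 1 → -85/12*v**2 + 1405/96*v - 15/16
  leading term v**2: no divisor's leading term divides it; move -85/12*v**2 to the remainder.
  leading term v: no divisor's leading term divides it; move 1405/96*v to the remainder.
  leading term 1: no divisor's leading term divides it; move -15/16 to the remainder.
  remainder -85/12*v**2 + 1405/96*v - 15/16 ≠ 0; add h_5 = -85/12*v**2 + 1405/96*v - 15/16 to the basis.

S(f_2,h_4): lcm = u*v. S = -u - 88/3*v**3 + 353/4*v**2 - 713/12*v + 1/2.
  leading term u: subtract (4)·h_4 from -u - 88/3*v**3 + 353/4*v**2 - 713/12*v + 1/2 → -88/3*v**3 + 1411/12*v**2 - 443/3*v + 179/3
  leading term v**3: subtract (352/85*v)·h_5 from -88/3*v**3 + 1411/12*v**2 - 443/3*v + 179/3 → 11623/204*v**2 - 7333/51*v + 179/3
  leading term v**2: subtract (-11623/1445)·h_5 from 11623/204*v**2 - 7333/51*v + 179/3 → -723089/27744*v + 723089/13872
  leading term v: no divisor's leading term divides it; move -723089/27744*v to the remainder.
  leading term 1: no divisor's leading term divides it; move 723089/13872 to the remainder.
  remainder -723089/27744*v + 723089/13872 ≠ 0; add h_6 = -723089/27744*v + 723089/13872 to the basis.

The other S-polynomials (S(f_2,f_3), S(f_1,h_4), S(f_3,h_4), S(f_1,h_5), S(f_2,h_5), S(f_3,h_5), S(h_4,h_5), S(f_1,h_6), S(f_2,h_6), S(f_3,h_6), S(h_4,h_6), S(h_5,h_6)) all reduce to 0 modulo the current basis, so we have a Gröbner basis.
Inter-reduce: drop elements whose leading term is divisible by another's, tail-reduce, and make monic.
Reduced Gröbner basis: {u, v - 2}.
Label its elements g_1 = u, g_2 = v - 2.

Reduce p = 6*u**2*v - 3*u**2 - 4*u*v - u - 5 modulo G:
  leading term u**2*v: subtract (6*u*v)·g_1 from 6*u**2*v - 3*u**2 - 4*u*v - u - 5 → -3*u**2 - 4*u*v - u - 5
  leading term u**2: subtract (-3*u)·g_1 from -3*u**2 - 4*u*v - u - 5 → -4*u*v - u - 5
  leading term u*v: subtract (-4*v)·g_1 from -4*u*v - u - 5 → -u - 5
  leading term u: subtract (-1)·g_1 from -u - 5 → -5
  leading term 1: no divisor's leading term divides it; move -5 to the remainder.
  normal form = -5.
The normal form is nonzero, so p ∉ I. Since p minus its normal form lies in I, I + (p) = I + (r) where r = -5; decide whether this ideal is the whole ring.
Here r = -5 is a nonzero constant, hence a unit: 1 ∈ I + (p), the Gröbner basis of I + (p) is {1}, and the enlarged system has no common solution — adjoining p is inconsistent.

Adjoining 6*u**2*v - 3*u**2 - 4*u*v - u - 5 makes the ideal the whole ring: the system is inconsistent.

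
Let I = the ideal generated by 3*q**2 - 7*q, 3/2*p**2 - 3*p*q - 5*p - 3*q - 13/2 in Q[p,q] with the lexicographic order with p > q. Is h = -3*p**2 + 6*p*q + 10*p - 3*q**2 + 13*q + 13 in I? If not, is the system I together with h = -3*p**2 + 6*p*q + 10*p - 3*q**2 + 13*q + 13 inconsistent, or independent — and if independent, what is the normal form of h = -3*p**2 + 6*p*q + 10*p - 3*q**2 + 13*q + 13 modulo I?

First compute the reduced Gröbner basis of I by Buchberger's algorithm.
f_1 = 3*q**2 - 7*q, LT = q**2.
f_2 = 3/2*p**2 - 3*p*q - 5*p - 3*q - 13/2, LT = p**2.

S(f_1,f_2): leading monomials are coprime, so the S-polynomial reduces to 0 (Buchberger's first criterion).
Every S-polynomial of the final basis reduces to 0, so we have a Gröbner basis.
Inter-reduce: drop elements whose leading term is divisible by another's, tail-reduce, and make monic.
Reduced Gröbner basis: {p**2 - 2*p*q - 10/3*p - 2*q - 13/3, q**2 - 7/3*q}.
Label its elements g_1 = p**2 - 2*p*q - 10/3*p - 2*q - 13/3, g_2 = q**2 - 7/3*q.

Reduce h = -3*p**2 + 6*p*q + 10*p - 3*q**2 + 13*q + 13 modulo G:
  leading term p**2: subtract (-3)·g_1 from -3*p**2 + 6*p*q + 10*p - 3*q**2 + 13*q + 13 → -3*q**2 + 7*q
  leading term q**2: subtract (-3)·g_2 from -3*q**2 + 7*q → 0
  normal form = 0.
Since the normal form is 0, h ∈ I.

-3*p**2 + 6*p*q + 10*p - 3*q**2 + 13*q + 13 lies in I (it reduces to 0).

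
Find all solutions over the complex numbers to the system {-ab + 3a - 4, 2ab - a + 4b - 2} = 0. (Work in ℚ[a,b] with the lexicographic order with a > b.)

Compute a lex Gröbner basis by Buchberger's algorithm.
f_1 = -ab + 3a - 4, LT = ab.
f_2 = 2ab - a + 4b - 2, LT = ab.

S(f_1,f_2): lcm = ab. S = -5/2a - 2b + 5.
  reduce S modulo (f_1, f_2):
  remainder -5/2a - 2b + 5 ≠ 0; add h_3 = -5/2a - 2b + 5 to the basis.

S(f_1,h_3): lcm = ab. S = -3a - ⅘b² + 2b + 4.
  reduce S modulo (f_1, f_2, h_3):
  remainder -⅘b² + 22/5b - 2 ≠ 0; add h_4 = -⅘b² + 22/5b - 2 to the basis.

The other S-polynomials (S(f_2,h_3), S(f_1,h_4), S(f_2,h_4), S(h_3,h_4)) all reduce to 0 modulo the current basis, so we have a Gröbner basis.
Inter-reduce: drop elements whose leading term is divisible by another's, tail-reduce, and make monic.
Reduced Gröbner basis: {a + ⅘b - 2, b² - 11/2b + 5/2}.

From the last basis element, b² - 11/2b + 5/2 = 0, so b takes values in {1/2, 5}. Each choice, substituted upward through the basis, yields the corresponding point(s) of the solution set.
  b = 1/2: the earlier basis element becomes a - 8/5 = 0, giving a = 8/5 — point (8/5, 1/2).
  b = 5: the earlier basis element becomes a + 2 = 0, giving a = -2 — point (-2, 5).

{(8/5, 1/2), (-2, 5)}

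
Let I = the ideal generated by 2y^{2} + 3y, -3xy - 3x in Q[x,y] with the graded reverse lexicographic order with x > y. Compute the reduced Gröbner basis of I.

G = {y^{2} + \tfrac{3}{2}y, x}

f_1 = 2y^{2} + 3y, LT = y^{2}.
f_2 = -3xy - 3x, LT = xy.

S(f_1,f_2): lcm = xy^{2}. S = \tfrac{1}{2}xy.
  reduce S modulo (f_1, f_2):
  remainder -\tfrac{1}{2}x ≠ 0; add g_3 = -\tfrac{1}{2}x to the basis.

The other S-polynomials (S(f_1,g_3), S(f_2,g_3)) all reduce to 0 modulo the current basis, so we have a Gröbner basis.
Inter-reduce: drop elements whose leading term is divisible by another's, tail-reduce, and make monic.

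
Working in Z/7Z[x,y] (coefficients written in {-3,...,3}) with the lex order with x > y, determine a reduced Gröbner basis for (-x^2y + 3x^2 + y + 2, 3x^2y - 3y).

G = {x^2 + 3, y}

f_1 = -x^2y + 3x^2 + y + 2, LT = x^2y.
f_2 = 3x^2y - 3y, LT = x^2y.

S(f_1,f_2): lcm = x^2y. S = -3x^2 - 2.
  reduce S modulo (f_1, f_2):
  remainder -3x^2 - 2 ≠ 0; add g_3 = -3x^2 - 2 to the basis.

S(f_1,g_3): lcm = x^2y. S = -3x^2 + 3y - 2.
  reduce S modulo (f_1, f_2, g_3):
  remainder 3y ≠ 0; add g_4 = 3y to the basis.

The other S-polynomials (S(f_2,g_3), S(f_1,g_4), S(f_2,g_4), S(g_3,g_4)) all reduce to 0 modulo the current basis, so we have a Gröbner basis.
Inter-reduce: drop elements whose leading term is divisible by another's, tail-reduce, and make monic.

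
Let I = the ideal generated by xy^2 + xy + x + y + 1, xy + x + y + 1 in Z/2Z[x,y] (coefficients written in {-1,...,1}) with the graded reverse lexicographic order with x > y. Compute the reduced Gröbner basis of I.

G = {x^2 + x, xy + x + y + 1, y^2 + x + 1}

This is the nonlinear analogue of row-reducing a linear system.

f_1 = xy^2 + xy + x + y + 1, LT = xy^2.
f_2 = xy + x + y + 1, LT = xy.

S(f_1,f_2): lcm = xy^2. S = y^2 + x + 1.
  leading term y^2: no divisor's leading term divides it; move y^2 to the remainder.
  leading term x: no divisor's leading term divides it; move x to the remainder.
  leading term 1: no divisor's leading term divides it; move 1 to the remainder.
  remainder y^2 + x + 1 ≠ 0; add g_3 = y^2 + x + 1 to the basis.

S(f_1,g_3): lcm = xy^2. S = x^2 + xy + y + 1.
  leading term x^2: no divisor's leading term divides it; move x^2 to the remainder.
  leading term xy: subtract (1)·f_2 from xy + y + 1 → x
  leading term x: no divisor's leading term divides it; move x to the remainder.
  remainder x^2 + x ≠ 0; add g_4 = x^2 + x to the basis.

The other S-polynomials (S(f_2,g_3), S(f_1,g_4), S(f_2,g_4), S(g_3,g_4)) all reduce to 0 modulo the current basis, so we have a Gröbner basis.
Inter-reduce: drop elements whose leading term is divisible by another's, tail-reduce, and make monic.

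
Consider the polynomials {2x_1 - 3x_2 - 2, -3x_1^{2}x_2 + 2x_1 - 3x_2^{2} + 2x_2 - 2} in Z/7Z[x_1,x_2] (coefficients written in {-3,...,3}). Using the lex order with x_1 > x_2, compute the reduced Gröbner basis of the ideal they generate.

f_1 = 2x_1 - 3x_2 - 2, LT = x_1.
f_2 = -3x_1^{2}x_2 + 2x_1 - 3x_2^{2} + 2x_2 - 2, LT = x_1^{2}x_2.

S(f_1,f_2): lcm = x_1^{2}x_2. S = 2x_1x_2^{2} - x_1x_2 + 3x_1 - x_2^{2} + 3x_2 - 3.
  leading term x_1x_2^{2}: subtract (x_2^{2})·f_1 from 2x_1x_2^{2} - x_1x_2 + 3x_1 - x_2^{2} + 3x_2 - 3 → -x_1x_2 + 3x_1 + 3x_2^{3} + x_2^{2} + 3x_2 - 3
  leading term x_1x_2: subtract (3x_2)·f_1 from -x_1x_2 + 3x_1 + 3x_2^{3} + x_2^{2} + 3x_2 - 3 → 3x_1 + 3x_2^{3} + 3x_2^{2} + 2x_2 - 3
  leading term x_1: subtract (-2)·f_1 from 3x_1 + 3x_2^{3} + 3x_2^{2} + 2x_2 - 3 → 3x_2^{3} + 3x_2^{2} + 3x_2
  leading term x_2^{3}: no divisor's leading term divides it; move 3x_2^{3} to the remainder.
  leading term x_2^{2}: no divisor's leading term divides it; move 3x_2^{2} to the remainder.
  leading term x_2: no divisor's leading term divides it; move 3x_2 to the remainder.
  remainder 3x_2^{3} + 3x_2^{2} + 3x_2 ≠ 0; add g_3 = 3x_2^{3} + 3x_2^{2} + 3x_2 to the basis.

S(f_1,g_3): leading monomials are coprime, so the S-polynomial reduces to 0 (Buchberger's first criterion).
S(f_2,g_3): lcm = x_1^{2}x_2^{3}. S = -x_1^{2}x_2^{2} - x_1^{2}x_2 - 3x_1x_2^{2} + x_2^{4} - 3x_2^{3} + 3x_2^{2}.
  leading term x_1^{2}x_2^{2}: subtract (3x_1x_2^{2})·f_1 from -x_1^{2}x_2^{2} - x_1^{2}x_2 - 3x_1x_2^{2} + x_2^{4} - 3x_2^{3} + 3x_2^{2} → -x_1^{2}x_2 + 2x_1x_2^{3} + 3x_1x_2^{2} + x_2^{4} - 3x_2^{3} + 3x_2^{2}
  leading term x_1^{2}x_2: subtract (3x_1x_2)·f_1 from -x_1^{2}x_2 + 2x_1x_2^{3} + 3x_1x_2^{2} + x_2^{4} - 3x_2^{3} + 3x_2^{2} → 2x_1x_2^{3} - 2x_1x_2^{2} - x_1x_2 + x_2^{4} - 3x_2^{3} + 3x_2^{2}
  leading term x_1x_2^{3}: subtract (x_2^{3})·f_1 from 2x_1x_2^{3} - 2x_1x_2^{2} - x_1x_2 + x_2^{4} - 3x_2^{3} + 3x_2^{2} → -2x_1x_2^{2} - x_1x_2 - 3x_2^{4} - x_2^{3} + 3x_2^{2}
  leading term x_1x_2^{2}: subtract (-x_2^{2})·f_1 from -2x_1x_2^{2} - x_1x_2 - 3x_2^{4} - x_2^{3} + 3x_2^{2} → -x_1x_2 - 3x_2^{4} + 3x_2^{3} + x_2^{2}
  leading term x_1x_2: subtract (3x_2)·f_1 from -x_1x_2 - 3x_2^{4} + 3x_2^{3} + x_2^{2} → -3x_2^{4} + 3x_2^{3} + 3x_2^{2} - x_2
  leading term x_2^{4}: subtract (-x_2)·g_3 from -3x_2^{4} + 3x_2^{3} + 3x_2^{2} - x_2 → -x_2^{3} - x_2^{2} - x_2
  leading term x_2^{3}: subtract (2)·g_3 from -x_2^{3} - x_2^{2} - x_2 → 0
  remainder 0.

Every S-polynomial of the final basis reduces to 0, so we have a Gröbner basis.
Inter-reduce: drop elements whose leading term is divisible by another's, tail-reduce, and make monic.

G = {x_1 + 2x_2 - 1, x_2^{3} + x_2^{2} + x_2}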